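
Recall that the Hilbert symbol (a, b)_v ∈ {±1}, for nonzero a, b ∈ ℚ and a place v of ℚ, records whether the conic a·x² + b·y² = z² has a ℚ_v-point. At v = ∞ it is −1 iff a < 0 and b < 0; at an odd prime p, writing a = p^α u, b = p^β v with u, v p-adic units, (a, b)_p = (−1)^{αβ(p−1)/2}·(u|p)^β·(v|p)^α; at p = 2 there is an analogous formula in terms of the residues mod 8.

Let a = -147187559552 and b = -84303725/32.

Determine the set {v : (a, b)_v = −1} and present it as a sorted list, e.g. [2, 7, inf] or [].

[11, inf]

Mod squares: a ≡ -19778, b ≡ -58. Check v ∈ {∞, 2, 5, 11, 29, 31}.
v=11: a=11^3·(≡7), b=11^2·(≡7) mod 11; (7|11)=-1, (7|11)=-1; (−1)^{3·2·5}·(-1)^2·(-1)^3 = -1.
v=31: a=31^3·(≡15), b=31^2·(≡5) mod 31; (15|31)=-1, (5|31)=+1; (−1)^{3·2·15}·(-1)^2·(+1)^3 = +1.
v=29: a=29^1·(≡27), b=29^1·(≡17) mod 29; (27|29)=-1, (17|29)=-1; (−1)^{1·1·14}·(-1)^1·(-1)^1 = +1.
v=∞: -19778 < 0 and -58 < 0  ⇒  (a,b)_∞ = -1.
v=2: v_2(a)=7, v_2(b)=-5; units ≡ 7, 3 (mod 8); ε·ε+αω+βω = 1·1+7·1+-5·0 ≡ 0  ⇒  (a,b)_2 = +1.
v=5: a=5^0·(≡3), b=5^2·(≡3) mod 5; (3|5)=-1, (3|5)=-1; (−1)^{0·2·2}·(-1)^2·(-1)^0 = +1.
Ram(-19778, -58) = {11, ∞}; no ℚ_11-point on the conic.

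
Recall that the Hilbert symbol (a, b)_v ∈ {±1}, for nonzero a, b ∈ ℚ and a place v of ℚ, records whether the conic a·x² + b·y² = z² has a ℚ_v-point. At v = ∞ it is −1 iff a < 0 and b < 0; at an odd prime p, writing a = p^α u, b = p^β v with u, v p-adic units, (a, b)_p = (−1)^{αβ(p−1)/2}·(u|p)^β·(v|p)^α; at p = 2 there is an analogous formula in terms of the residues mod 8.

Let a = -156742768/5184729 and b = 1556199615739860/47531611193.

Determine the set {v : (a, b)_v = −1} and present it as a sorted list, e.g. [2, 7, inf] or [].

Mod squares: a ≡ -7, b ≡ 23205. Check v ∈ {∞, 2, 3, 5, 7, 11, 13, 17, 19, 23}.
v=23: a=23^-2·(≡8), b=23^-2·(≡20) mod 23; (8|23)=+1, (20|23)=-1; (−1)^{-2·-2·11}·(+1)^-2·(-1)^-2 = +1.
v=7: a=7^3·(≡3), b=7^1·(≡4) mod 7; (3|7)=-1, (4|7)=+1; (−1)^{3·1·3}·(-1)^1·(+1)^3 = +1.
v=19: a=19^0·(≡14), b=19^-2·(≡6) mod 19; (14|19)=-1, (6|19)=+1; (−1)^{0·-2·9}·(-1)^-2·(+1)^0 = +1.
v=11: a=11^-2·(≡4), b=11^-4·(≡8) mod 11; (4|11)=+1, (8|11)=-1; (−1)^{-2·-4·5}·(+1)^-4·(-1)^-2 = +1.
v=5: a=5^0·(≡3), b=5^1·(≡4) mod 5; (3|5)=-1, (4|5)=+1; (−1)^{0·1·2}·(-1)^1·(+1)^0 = -1.
v=3: a=3^-4·(≡2), b=3^11·(≡1) mod 3; (2|3)=-1, (1|3)=+1; (−1)^{-4·11·1}·(-1)^11·(+1)^-4 = -1.
v=∞: -7 < 0 and 23205 > 0  ⇒  (a,b)_∞ = +1.
v=13: a=13^4·(≡6), b=13^7·(≡12) mod 13; (6|13)=-1, (12|13)=+1; (−1)^{4·7·6}·(-1)^7·(+1)^4 = -1.
v=2: v_2(a)=4, v_2(b)=2; units ≡ 1, 5 (mod 8); ε·ε+αω+βω = 0·0+4·1+2·0 ≡ 0  ⇒  (a,b)_2 = +1.
v=17: a=17^0·(≡3), b=17^-1·(≡12) mod 17; (3|17)=-1, (12|17)=-1; (−1)^{0·-1·8}·(-1)^-1·(-1)^0 = -1.
Ram(-7, 23205) = {3, 5, 13, 17}; no ℚ_3-point on the conic.

[3, 5, 13, 17]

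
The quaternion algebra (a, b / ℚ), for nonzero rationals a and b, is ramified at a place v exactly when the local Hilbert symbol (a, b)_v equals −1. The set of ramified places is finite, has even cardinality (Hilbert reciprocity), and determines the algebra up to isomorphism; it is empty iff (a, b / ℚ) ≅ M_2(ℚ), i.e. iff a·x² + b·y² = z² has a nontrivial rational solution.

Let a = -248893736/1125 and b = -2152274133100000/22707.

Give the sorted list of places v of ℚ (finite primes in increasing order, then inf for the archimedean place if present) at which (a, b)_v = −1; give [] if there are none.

[3, 7, 13, inf]

Mod squares: a ≡ -130, b ≡ -2730. Check v ∈ {∞, 2, 3, 5, 7, 13, 17, 29}.
v=2: v_2(a)=3, v_2(b)=5; units ≡ 7, 3 (mod 8); ε·ε+αω+βω = 1·1+3·1+5·0 ≡ 0  ⇒  (a,b)_2 = +1.
v=29: a=29^0·(≡3), b=29^-2·(≡20) mod 29; (3|29)=-1, (20|29)=+1; (−1)^{0·-2·14}·(-1)^-2·(+1)^0 = +1.
v=17: a=17^2·(≡10), b=17^0·(≡11) mod 17; (10|17)=-1, (11|17)=-1; (−1)^{2·0·8}·(-1)^0·(-1)^2 = +1.
v=∞: -130 < 0 and -2730 < 0  ⇒  (a,b)_∞ = -1.
v=5: a=5^-3·(≡1), b=5^5·(≡4) mod 5; (1|5)=+1, (4|5)=+1; (−1)^{-3·5·2}·(+1)^5·(+1)^-3 = +1.
v=13: a=13^3·(≡1), b=13^7·(≡5) mod 13; (1|13)=+1, (5|13)=-1; (−1)^{3·7·6}·(+1)^7·(-1)^3 = -1.
v=3: a=3^-2·(≡2), b=3^-3·(≡2) mod 3; (2|3)=-1, (2|3)=-1; (−1)^{-2·-3·1}·(-1)^-3·(-1)^-2 = -1.
v=7: a=7^2·(≡6), b=7^3·(≡2) mod 7; (6|7)=-1, (2|7)=+1; (−1)^{2·3·3}·(-1)^3·(+1)^2 = -1.
Ram(-130, -2730) = {3, 7, 13, ∞}; no ℚ_3-point on the conic.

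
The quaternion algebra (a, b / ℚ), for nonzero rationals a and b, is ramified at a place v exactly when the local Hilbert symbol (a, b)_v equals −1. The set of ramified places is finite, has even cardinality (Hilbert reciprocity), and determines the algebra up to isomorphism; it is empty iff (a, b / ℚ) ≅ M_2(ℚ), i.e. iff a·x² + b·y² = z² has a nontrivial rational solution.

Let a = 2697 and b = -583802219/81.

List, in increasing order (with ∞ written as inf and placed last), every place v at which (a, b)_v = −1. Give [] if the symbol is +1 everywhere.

(a, b) ≡ (2697, -70499) mod (ℚ^×)²; places V = {2, 3, 7, 11, 13, 17, 29, 31, ∞}.
(a,b)_13: α=0, u≡6; β=3, v≡2 (mod 13); (6|13)=-1, (2|13)=-1; sign (−1)^0·-1^3·-1^0 = -1.
(a,b)_31: α=1, u≡25; β=0, v≡12 (mod 31); (25|31)=+1, (12|31)=-1; sign (−1)^0·+1^0·-1^1 = -1.
(a,b)_11: α=0, u≡2; β=1, v≡9 (mod 11); (2|11)=-1, (9|11)=+1; sign (−1)^0·-1^1·+1^0 = -1.
(a,b)_7: α=0, u≡2; β=2, v≡3 (mod 7); (2|7)=+1, (3|7)=-1; sign (−1)^0·+1^2·-1^0 = +1.
(a,b)_3: α=1, u≡2; β=-4, v≡1 (mod 3); (2|3)=-1, (1|3)=+1; sign (−1)^0·-1^-4·+1^1 = +1.
(a,b)_29: α=1, u≡6; β=1, v≡6 (mod 29); (6|29)=+1, (6|29)=+1; sign (−1)^0·+1^1·+1^1 = +1.
(a,b)_2: α=0, β=0; u≡1, v≡5 (mod 8); ε(u)ε(v)=0·0, αω(v)=0·1, βω(u)=0·0; sum ≡ 0  ⇒  +1.
(a,b)_17: α=0, u≡11; β=1, v≡8 (mod 17); (11|17)=-1, (8|17)=+1; sign (−1)^0·-1^1·+1^0 = -1.
(a,b)_∞: sgn(2697)=+, sgn(-70499)=−, so +1.
|Ram(2697, -70499)| = 4, even; anisotropic at {11, 13, 17, 31}.

[11, 13, 17, 31]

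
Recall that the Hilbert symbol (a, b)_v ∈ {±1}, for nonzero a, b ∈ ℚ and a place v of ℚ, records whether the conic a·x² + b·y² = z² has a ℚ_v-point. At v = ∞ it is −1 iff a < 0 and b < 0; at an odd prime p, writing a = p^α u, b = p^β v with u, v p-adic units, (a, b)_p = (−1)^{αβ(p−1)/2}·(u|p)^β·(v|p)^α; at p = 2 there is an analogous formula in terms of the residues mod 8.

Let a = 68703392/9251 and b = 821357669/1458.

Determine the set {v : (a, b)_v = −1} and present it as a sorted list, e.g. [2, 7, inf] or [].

[2, 19]

(a, b) ≡ (163438, 8602) mod (ℚ^×)²; places V = {2, 3, 11, 17, 19, 23, 29, ∞}.
(a,b)_19: α=1, u≡18; β=2, v≡8 (mod 19); (18|19)=-1, (8|19)=-1; sign (−1)^0·-1^2·-1^1 = -1.
(a,b)_23: α=1, u≡5; β=3, v≡13 (mod 23); (5|23)=-1, (13|23)=+1; sign (−1)^1·-1^3·+1^1 = +1.
(a,b)_2: α=5, β=-1; u≡7, v≡5 (mod 8); ε(u)ε(v)=1·0, αω(v)=5·1, βω(u)=-1·0; sum ≡ 1  ⇒  -1.
(a,b)_∞: sgn(163438)=+, sgn(8602)=+, so +1.
(a,b)_11: α=-1, u≡2; β=1, v≡9 (mod 11); (2|11)=-1, (9|11)=+1; sign (−1)^1·-1^1·+1^-1 = +1.
(a,b)_3: α=0, u≡1; β=-6, v≡1 (mod 3); (1|3)=+1, (1|3)=+1; sign (−1)^0·+1^-6·+1^0 = +1.
(a,b)_17: α=3, u≡9; β=1, v≡4 (mod 17); (9|17)=+1, (4|17)=+1; sign (−1)^0·+1^1·+1^3 = +1.
(a,b)_29: α=-2, u≡25; β=0, v≡19 (mod 29); (25|29)=+1, (19|29)=-1; sign (−1)^0·+1^0·-1^-2 = +1.
(163438, 8602 / ℚ) ramifies at {2, 19}: a division algebra.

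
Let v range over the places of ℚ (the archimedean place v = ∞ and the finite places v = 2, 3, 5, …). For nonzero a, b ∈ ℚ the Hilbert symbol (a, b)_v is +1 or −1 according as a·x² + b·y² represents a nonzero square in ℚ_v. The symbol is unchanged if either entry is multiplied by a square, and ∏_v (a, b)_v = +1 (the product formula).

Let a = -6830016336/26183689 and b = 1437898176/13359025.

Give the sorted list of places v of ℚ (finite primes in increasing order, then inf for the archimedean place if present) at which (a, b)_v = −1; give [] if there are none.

[2, 13]

Mod squares: a ≡ -741, b ≡ 39. Check v ∈ {∞, 2, 3, 5, 7, 11, 13, 17, 19, 23, 43}.
v=7: a=7^-2·(≡2), b=7^0·(≡1) mod 7; (2|7)=+1, (1|7)=+1; (−1)^{-2·0·3}·(+1)^0·(+1)^-2 = +1.
v=17: a=17^-2·(≡11), b=17^-2·(≡14) mod 17; (11|17)=-1, (14|17)=-1; (−1)^{-2·-2·8}·(-1)^-2·(-1)^-2 = +1.
v=19: a=19^1·(≡8), b=19^0·(≡11) mod 19; (8|19)=-1, (11|19)=+1; (−1)^{1·0·9}·(-1)^0·(+1)^1 = +1.
v=43: a=43^-2·(≡27), b=43^-2·(≡20) mod 43; (27|43)=-1, (20|43)=-1; (−1)^{-2·-2·21}·(-1)^-2·(-1)^-2 = +1.
v=13: a=13^1·(≡11), b=13^1·(≡4) mod 13; (11|13)=-1, (4|13)=+1; (−1)^{1·1·6}·(-1)^1·(+1)^1 = -1.
v=3: a=3^3·(≡2), b=3^3·(≡1) mod 3; (2|3)=-1, (1|3)=+1; (−1)^{3·3·1}·(-1)^3·(+1)^3 = +1.
v=2: v_2(a)=4, v_2(b)=6; units ≡ 3, 7 (mod 8); ε·ε+αω+βω = 1·1+4·0+6·1 ≡ 1  ⇒  (a,b)_2 = -1.
v=11: a=11^2·(≡10), b=11^2·(≡10) mod 11; (10|11)=-1, (10|11)=-1; (−1)^{2·2·5}·(-1)^2·(-1)^2 = +1.
v=5: a=5^0·(≡1), b=5^-2·(≡1) mod 5; (1|5)=+1, (1|5)=+1; (−1)^{0·-2·2}·(+1)^-2·(+1)^0 = +1.
v=∞: -741 < 0 and 39 > 0  ⇒  (a,b)_∞ = +1.
v=23: a=23^2·(≡16), b=23^2·(≡1) mod 23; (16|23)=+1, (1|23)=+1; (−1)^{2·2·11}·(+1)^2·(+1)^2 = +1.
|Ram(-741, 39)| = 2, even; anisotropic at {2, 13}.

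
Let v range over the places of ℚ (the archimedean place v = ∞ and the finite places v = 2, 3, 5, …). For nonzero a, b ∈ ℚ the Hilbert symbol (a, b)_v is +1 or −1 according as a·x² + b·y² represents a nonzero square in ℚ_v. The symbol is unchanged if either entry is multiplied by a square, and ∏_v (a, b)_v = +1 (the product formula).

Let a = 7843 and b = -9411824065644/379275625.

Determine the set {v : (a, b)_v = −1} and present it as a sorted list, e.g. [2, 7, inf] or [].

(a, b) ≡ (7843, -899899) mod (ℚ^×)²; places V = {2, 3, 5, 7, 11, 13, 19, 23, 29, 31, 41, ∞}.
(a,b)_23: α=1, u≡19; β=0, v≡15 (mod 23); (19|23)=-1, (15|23)=-1; sign (−1)^0·-1^0·-1^1 = -1.
(a,b)_31: α=1, u≡5; β=1, v≡7 (mod 31); (5|31)=+1, (7|31)=+1; sign (−1)^1·+1^1·+1^1 = -1.
(a,b)_7: α=0, u≡3; β=5, v≡3 (mod 7); (3|7)=-1, (3|7)=-1; sign (−1)^0·-1^5·-1^0 = -1.
(a,b)_19: α=0, u≡15; β=-2, v≡6 (mod 19); (15|19)=-1, (6|19)=+1; sign (−1)^0·-1^-2·+1^0 = +1.
(a,b)_3: α=0, u≡1; β=2, v≡2 (mod 3); (1|3)=+1, (2|3)=-1; sign (−1)^0·+1^2·-1^0 = +1.
(a,b)_2: α=0, β=2; u≡3, v≡5 (mod 8); ε(u)ε(v)=1·0, αω(v)=0·1, βω(u)=2·1; sum ≡ 0  ⇒  +1.
(a,b)_∞: sgn(7843)=+, sgn(-899899)=−, so +1.
(a,b)_29: α=0, u≡13; β=1, v≡16 (mod 29); (13|29)=+1, (16|29)=+1; sign (−1)^0·+1^1·+1^0 = +1.
(a,b)_41: α=0, u≡12; β=-2, v≡2 (mod 41); (12|41)=-1, (2|41)=+1; sign (−1)^0·-1^-2·+1^0 = +1.
(a,b)_11: α=1, u≡9; β=3, v≡5 (mod 11); (9|11)=+1, (5|11)=+1; sign (−1)^1·+1^3·+1^1 = -1.
(a,b)_5: α=0, u≡3; β=-4, v≡1 (mod 5); (3|5)=-1, (1|5)=+1; sign (−1)^0·-1^-4·+1^0 = +1.
(a,b)_13: α=0, u≡4; β=1, v≡5 (mod 13); (4|13)=+1, (5|13)=-1; sign (−1)^0·+1^1·-1^0 = +1.
(7843, -899899 / ℚ) ramifies at {7, 11, 23, 31}: a division algebra.

[7, 11, 23, 31]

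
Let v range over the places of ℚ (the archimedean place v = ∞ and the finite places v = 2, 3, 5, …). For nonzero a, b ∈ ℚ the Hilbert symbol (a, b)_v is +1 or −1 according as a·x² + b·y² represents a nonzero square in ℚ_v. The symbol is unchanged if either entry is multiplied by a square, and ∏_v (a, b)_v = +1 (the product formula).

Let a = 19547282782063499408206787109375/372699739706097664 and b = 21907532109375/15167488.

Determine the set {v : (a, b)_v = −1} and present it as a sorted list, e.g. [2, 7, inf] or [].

[11, 17]

Mod squares: a ≡ 935, b ≡ 385. Check v ∈ {∞, 2, 3, 5, 7, 11, 17, 23}.
v=2: v_2(a)=-20, v_2(b)=-12; units ≡ 7, 1 (mod 8); ε·ε+αω+βω = 1·0+-20·0+-12·0 ≡ 0  ⇒  (a,b)_2 = +1.
v=∞: 935 > 0 and 385 > 0  ⇒  (a,b)_∞ = +1.
v=7: a=7^-4·(≡2), b=7^-1·(≡6) mod 7; (2|7)=+1, (6|7)=-1; (−1)^{-4·-1·3}·(+1)^-1·(-1)^-4 = +1.
v=23: a=23^-6·(≡15), b=23^-2·(≡21) mod 23; (15|23)=-1, (21|23)=-1; (−1)^{-6·-2·11}·(-1)^-2·(-1)^-6 = +1.
v=11: a=11^9·(≡2), b=11^3·(≡10) mod 11; (2|11)=-1, (10|11)=-1; (−1)^{9·3·5}·(-1)^3·(-1)^9 = -1.
v=17: a=17^5·(≡1), b=17^2·(≡12) mod 17; (1|17)=+1, (12|17)=-1; (−1)^{5·2·8}·(+1)^2·(-1)^5 = -1.
v=3: a=3^14·(≡2), b=3^6·(≡1) mod 3; (2|3)=-1, (1|3)=+1; (−1)^{14·6·1}·(-1)^6·(+1)^14 = +1.
v=5: a=5^13·(≡2), b=5^7·(≡2) mod 5; (2|5)=-1, (2|5)=-1; (−1)^{13·7·2}·(-1)^7·(-1)^13 = +1.
(935, 385 / ℚ) ramifies at {11, 17}: a division algebra.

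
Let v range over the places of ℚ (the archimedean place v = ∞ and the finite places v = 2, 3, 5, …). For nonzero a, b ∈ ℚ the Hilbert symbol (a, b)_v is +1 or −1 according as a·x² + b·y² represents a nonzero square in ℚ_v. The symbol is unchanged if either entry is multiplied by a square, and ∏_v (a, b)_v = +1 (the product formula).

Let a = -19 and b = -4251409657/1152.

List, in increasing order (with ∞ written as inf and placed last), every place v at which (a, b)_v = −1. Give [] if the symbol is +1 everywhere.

Mod squares: a ≡ -19, b ≡ -580754. Check v ∈ {∞, 2, 3, 11, 17, 19, 29, 31}.
v=19: a=19^1·(≡18), b=19^1·(≡11) mod 19; (18|19)=-1, (11|19)=+1; (−1)^{1·1·9}·(-1)^1·(+1)^1 = +1.
v=∞: -19 < 0 and -580754 < 0  ⇒  (a,b)_∞ = -1.
v=3: a=3^0·(≡2), b=3^-2·(≡1) mod 3; (2|3)=-1, (1|3)=+1; (−1)^{0·-2·1}·(-1)^-2·(+1)^0 = +1.
v=31: a=31^0·(≡12), b=31^1·(≡22) mod 31; (12|31)=-1, (22|31)=-1; (−1)^{0·1·15}·(-1)^1·(-1)^0 = -1.
v=2: v_2(a)=0, v_2(b)=-7; units ≡ 5, 7 (mod 8); ε·ε+αω+βω = 0·1+0·0+-7·1 ≡ 1  ⇒  (a,b)_2 = -1.
v=29: a=29^0·(≡10), b=29^1·(≡25) mod 29; (10|29)=-1, (25|29)=+1; (−1)^{0·1·14}·(-1)^1·(+1)^0 = -1.
v=11: a=11^0·(≡3), b=11^4·(≡7) mod 11; (3|11)=+1, (7|11)=-1; (−1)^{0·4·5}·(+1)^4·(-1)^0 = +1.
v=17: a=17^0·(≡15), b=17^1·(≡13) mod 17; (15|17)=+1, (13|17)=+1; (−1)^{0·1·8}·(+1)^1·(+1)^0 = +1.
|Ram(-19, -580754)| = 4, even; anisotropic at {2, 29, 31, ∞}.

[2, 29, 31, inf]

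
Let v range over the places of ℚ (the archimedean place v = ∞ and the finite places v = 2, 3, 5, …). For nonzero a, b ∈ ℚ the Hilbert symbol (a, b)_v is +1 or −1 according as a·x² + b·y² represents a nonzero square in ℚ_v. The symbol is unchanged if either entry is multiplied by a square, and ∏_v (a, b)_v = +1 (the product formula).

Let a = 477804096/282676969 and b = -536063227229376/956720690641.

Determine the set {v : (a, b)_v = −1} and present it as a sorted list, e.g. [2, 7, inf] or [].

[11, 19]

(a, b) ≡ (209, -11) mod (ℚ^×)²; places V = {2, 3, 7, 11, 17, 19, 23, 43, ∞}.
(a,b)_23: α=-2, u≡13; β=-4, v≡8 (mod 23); (13|23)=+1, (8|23)=+1; sign (−1)^0·+1^-4·+1^-2 = +1.
(a,b)_43: α=-2, u≡30; β=-4, v≡42 (mod 43); (30|43)=-1, (42|43)=-1; sign (−1)^0·-1^-4·-1^-2 = +1.
(a,b)_19: α=1, u≡5; β=2, v≡3 (mod 19); (5|19)=+1, (3|19)=-1; sign (−1)^0·+1^2·-1^1 = -1.
(a,b)_11: α=1, u≡8; β=1, v≡6 (mod 11); (8|11)=-1, (6|11)=-1; sign (−1)^1·-1^1·-1^1 = -1.
(a,b)_7: α=2, u≡6; β=2, v≡3 (mod 7); (6|7)=-1, (3|7)=-1; sign (−1)^0·-1^2·-1^2 = +1.
(a,b)_17: α=-2, u≡10; β=0, v≡3 (mod 17); (10|17)=-1, (3|17)=-1; sign (−1)^0·-1^0·-1^-2 = +1.
(a,b)_2: α=6, β=6; u≡1, v≡5 (mod 8); ε(u)ε(v)=0·0, αω(v)=6·1, βω(u)=6·0; sum ≡ 0  ⇒  +1.
(a,b)_3: α=6, u≡2; β=16, v≡1 (mod 3); (2|3)=-1, (1|3)=+1; sign (−1)^0·-1^16·+1^6 = +1.
(a,b)_∞: sgn(209)=+, sgn(-11)=−, so +1.
|Ram(209, -11)| = 2, even; anisotropic at {11, 19}.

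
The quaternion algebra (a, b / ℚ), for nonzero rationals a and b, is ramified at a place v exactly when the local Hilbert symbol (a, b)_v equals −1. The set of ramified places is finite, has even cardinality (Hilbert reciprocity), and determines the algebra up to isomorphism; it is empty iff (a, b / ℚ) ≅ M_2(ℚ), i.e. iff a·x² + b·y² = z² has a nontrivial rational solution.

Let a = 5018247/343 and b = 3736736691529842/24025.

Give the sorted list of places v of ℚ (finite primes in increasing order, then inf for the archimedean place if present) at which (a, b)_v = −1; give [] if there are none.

Mod squares: a ≡ 4641, b ≡ 9282. Check v ∈ {∞, 2, 3, 5, 7, 11, 13, 17, 29, 31}.
v=29: a=29^2·(≡13), b=29^2·(≡26) mod 29; (13|29)=+1, (26|29)=-1; (−1)^{2·2·14}·(+1)^2·(-1)^2 = +1.
v=7: a=7^-3·(≡3), b=7^1·(≡6) mod 7; (3|7)=-1, (6|7)=-1; (−1)^{-3·1·3}·(-1)^1·(-1)^-3 = -1.
v=17: a=17^1·(≡1), b=17^3·(≡15) mod 17; (1|17)=+1, (15|17)=+1; (−1)^{1·3·8}·(+1)^3·(+1)^1 = +1.
v=5: a=5^0·(≡4), b=5^-2·(≡2) mod 5; (4|5)=+1, (2|5)=-1; (−1)^{0·-2·2}·(+1)^-2·(-1)^0 = +1.
v=3: a=3^3·(≡2), b=3^5·(≡1) mod 3; (2|3)=-1, (1|3)=+1; (−1)^{3·5·1}·(-1)^5·(+1)^3 = +1.
v=∞: 4641 > 0 and 9282 > 0  ⇒  (a,b)_∞ = +1.
v=11: a=11^0·(≡7), b=11^2·(≡4) mod 11; (7|11)=-1, (4|11)=+1; (−1)^{0·2·5}·(-1)^2·(+1)^0 = +1.
v=31: a=31^0·(≡30), b=31^-2·(≡30) mod 31; (30|31)=-1, (30|31)=-1; (−1)^{0·-2·15}·(-1)^-2·(-1)^0 = +1.
v=2: v_2(a)=0, v_2(b)=1; units ≡ 1, 1 (mod 8); ε·ε+αω+βω = 0·0+0·0+1·0 ≡ 0  ⇒  (a,b)_2 = +1.
v=13: a=13^1·(≡2), b=13^3·(≡1) mod 13; (2|13)=-1, (1|13)=+1; (−1)^{1·3·6}·(-1)^3·(+1)^1 = -1.
|Ram(4641, 9282)| = 2, even; anisotropic at {7, 13}.

[7, 13]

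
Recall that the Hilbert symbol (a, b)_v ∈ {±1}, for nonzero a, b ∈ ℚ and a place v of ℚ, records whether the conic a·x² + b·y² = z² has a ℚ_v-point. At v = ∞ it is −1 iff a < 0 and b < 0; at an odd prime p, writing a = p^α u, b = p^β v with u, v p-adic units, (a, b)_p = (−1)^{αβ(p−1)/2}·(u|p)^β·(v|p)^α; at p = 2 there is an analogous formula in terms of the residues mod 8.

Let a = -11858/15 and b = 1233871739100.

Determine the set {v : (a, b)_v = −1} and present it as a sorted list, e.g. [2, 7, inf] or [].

[]

Mod squares: a ≡ -30, b ≡ 39. Check v ∈ {∞, 2, 3, 5, 7, 11, 13}.
v=13: a=13^0·(≡12), b=13^1·(≡9) mod 13; (12|13)=+1, (9|13)=+1; (−1)^{0·1·6}·(+1)^1·(+1)^0 = +1.
v=∞: -30 < 0 and 39 > 0  ⇒  (a,b)_∞ = +1.
v=2: v_2(a)=1, v_2(b)=2; units ≡ 1, 7 (mod 8); ε·ε+αω+βω = 0·1+1·0+2·0 ≡ 0  ⇒  (a,b)_2 = +1.
v=11: a=11^2·(≡3), b=11^4·(≡8) mod 11; (3|11)=+1, (8|11)=-1; (−1)^{2·4·5}·(+1)^4·(-1)^2 = +1.
v=5: a=5^-1·(≡4), b=5^2·(≡4) mod 5; (4|5)=+1, (4|5)=+1; (−1)^{-1·2·2}·(+1)^2·(+1)^-1 = +1.
v=7: a=7^2·(≡3), b=7^4·(≡1) mod 7; (3|7)=-1, (1|7)=+1; (−1)^{2·4·3}·(-1)^4·(+1)^2 = +1.
v=3: a=3^-1·(≡2), b=3^3·(≡1) mod 3; (2|3)=-1, (1|3)=+1; (−1)^{-1·3·1}·(-1)^3·(+1)^-1 = +1.
Every local symbol is +1, so the conic -30·x² + 39·y² = z² has ℚ_v-points for all v and hence a ℚ-point; (a, b / ℚ) ≅ M_2(ℚ).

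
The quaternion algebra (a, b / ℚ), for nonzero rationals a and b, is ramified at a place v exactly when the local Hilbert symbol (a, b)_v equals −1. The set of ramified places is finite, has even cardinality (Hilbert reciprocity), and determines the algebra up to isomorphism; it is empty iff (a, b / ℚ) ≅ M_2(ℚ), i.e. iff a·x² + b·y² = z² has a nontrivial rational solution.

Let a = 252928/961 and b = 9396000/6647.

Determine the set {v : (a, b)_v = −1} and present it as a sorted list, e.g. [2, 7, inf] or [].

Mod squares: a ≡ 247, b ≡ 6670. Check v ∈ {∞, 2, 3, 5, 13, 17, 19, 23, 29, 31}.
v=3: a=3^0·(≡1), b=3^4·(≡1) mod 3; (1|3)=+1, (1|3)=+1; (−1)^{0·4·1}·(+1)^4·(+1)^0 = +1.
v=23: a=23^0·(≡19), b=23^-1·(≡19) mod 23; (19|23)=-1, (19|23)=-1; (−1)^{0·-1·11}·(-1)^-1·(-1)^0 = -1.
v=19: a=19^1·(≡8), b=19^0·(≡17) mod 19; (8|19)=-1, (17|19)=+1; (−1)^{1·0·9}·(-1)^0·(+1)^1 = +1.
v=2: v_2(a)=10, v_2(b)=5; units ≡ 7, 7 (mod 8); ε·ε+αω+βω = 1·1+10·0+5·0 ≡ 1  ⇒  (a,b)_2 = -1.
v=17: a=17^0·(≡4), b=17^-2·(≡11) mod 17; (4|17)=+1, (11|17)=-1; (−1)^{0·-2·8}·(+1)^-2·(-1)^0 = +1.
v=5: a=5^0·(≡3), b=5^3·(≡4) mod 5; (3|5)=-1, (4|5)=+1; (−1)^{0·3·2}·(-1)^3·(+1)^0 = -1.
v=29: a=29^0·(≡12), b=29^1·(≡2) mod 29; (12|29)=-1, (2|29)=-1; (−1)^{0·1·14}·(-1)^1·(-1)^0 = -1.
v=13: a=13^1·(≡5), b=13^0·(≡4) mod 13; (5|13)=-1, (4|13)=+1; (−1)^{1·0·6}·(-1)^0·(+1)^1 = +1.
v=31: a=31^-2·(≡30), b=31^0·(≡9) mod 31; (30|31)=-1, (9|31)=+1; (−1)^{-2·0·15}·(-1)^0·(+1)^-2 = +1.
v=∞: 247 > 0 and 6670 > 0  ⇒  (a,b)_∞ = +1.
(247, 6670 / ℚ) ramifies at {2, 5, 23, 29}: a division algebra.

[2, 5, 23, 29]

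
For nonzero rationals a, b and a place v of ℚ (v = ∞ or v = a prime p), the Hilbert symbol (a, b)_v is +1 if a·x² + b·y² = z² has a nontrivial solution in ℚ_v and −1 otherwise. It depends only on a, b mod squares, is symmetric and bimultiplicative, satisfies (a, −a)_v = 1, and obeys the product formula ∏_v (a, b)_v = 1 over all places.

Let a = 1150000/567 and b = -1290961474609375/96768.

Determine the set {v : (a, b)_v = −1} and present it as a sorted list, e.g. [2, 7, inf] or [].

(a, b) ≡ (805, -10495590) mod (ℚ^×)²; places V = {2, 3, 5, 7, 23, 41, 53, ∞}.
(a,b)_5: α=5, u≡4; β=11, v≡3 (mod 5); (4|5)=+1, (3|5)=-1; sign (−1)^0·+1^11·-1^5 = -1.
(a,b)_3: α=-4, u≡1; β=-3, v≡1 (mod 3); (1|3)=+1, (1|3)=+1; sign (−1)^0·+1^-3·+1^-4 = +1.
(a,b)_41: α=0, u≡13; β=1, v≡7 (mod 41); (13|41)=-1, (7|41)=-1; sign (−1)^0·-1^1·-1^0 = -1.
(a,b)_2: α=4, β=-9; u≡5, v≡5 (mod 8); ε(u)ε(v)=0·0, αω(v)=4·1, βω(u)=-9·1; sum ≡ 1  ⇒  -1.
(a,b)_7: α=-1, u≡3; β=-1, v≡2 (mod 7); (3|7)=-1, (2|7)=+1; sign (−1)^1·-1^-1·+1^-1 = +1.
(a,b)_∞: sgn(805)=+, sgn(-10495590)=−, so +1.
(a,b)_23: α=1, u≡6; β=3, v≡18 (mod 23); (6|23)=+1, (18|23)=+1; sign (−1)^1·+1^3·+1^1 = -1.
(a,b)_53: α=0, u≡46; β=1, v≡22 (mod 53); (46|53)=+1, (22|53)=-1; sign (−1)^0·+1^1·-1^0 = +1.
|Ram(805, -10495590)| = 4, even; anisotropic at {2, 5, 23, 41}.

[2, 5, 23, 41]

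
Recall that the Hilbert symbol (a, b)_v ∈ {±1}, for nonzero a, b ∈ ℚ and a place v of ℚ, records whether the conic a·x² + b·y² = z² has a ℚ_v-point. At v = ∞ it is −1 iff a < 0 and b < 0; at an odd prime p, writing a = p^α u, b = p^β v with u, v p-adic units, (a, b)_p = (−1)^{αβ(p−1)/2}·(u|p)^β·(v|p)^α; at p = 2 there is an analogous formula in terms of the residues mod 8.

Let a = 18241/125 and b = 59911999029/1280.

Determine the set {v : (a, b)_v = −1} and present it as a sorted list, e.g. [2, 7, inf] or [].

(a, b) ≡ (91205, 3698271545) mod (ℚ^×)²; places V = {2, 3, 5, 17, 23, 29, 37, 41, 43, ∞}.
(a,b)_23: α=0, u≡14; β=1, v≡1 (mod 23); (14|23)=-1, (1|23)=+1; sign (−1)^0·-1^1·+1^0 = -1.
(a,b)_43: α=0, u≡30; β=1, v≡8 (mod 43); (30|43)=-1, (8|43)=-1; sign (−1)^0·-1^1·-1^0 = -1.
(a,b)_2: α=0, β=-8; u≡5, v≡1 (mod 8); ε(u)ε(v)=0·0, αω(v)=0·0, βω(u)=-8·1; sum ≡ 0  ⇒  +1.
(a,b)_29: α=1, u≡28; β=1, v≡22 (mod 29); (28|29)=+1, (22|29)=+1; sign (−1)^0·+1^1·+1^1 = +1.
(a,b)_5: α=-3, u≡1; β=-1, v≡4 (mod 5); (1|5)=+1, (4|5)=+1; sign (−1)^0·+1^-1·+1^-3 = +1.
(a,b)_17: α=1, u≡6; β=1, v≡14 (mod 17); (6|17)=-1, (14|17)=-1; sign (−1)^0·-1^1·-1^1 = +1.
(a,b)_3: α=0, u≡2; β=4, v≡2 (mod 3); (2|3)=-1, (2|3)=-1; sign (−1)^0·-1^4·-1^0 = +1.
(a,b)_37: α=1, u≡22; β=1, v≡2 (mod 37); (22|37)=-1, (2|37)=-1; sign (−1)^0·-1^1·-1^1 = +1.
(a,b)_41: α=0, u≡39; β=1, v≡25 (mod 41); (39|41)=+1, (25|41)=+1; sign (−1)^0·+1^1·+1^0 = +1.
(a,b)_∞: sgn(91205)=+, sgn(3698271545)=+, so +1.
|Ram(91205, 3698271545)| = 2, even; anisotropic at {23, 43}.

[23, 43]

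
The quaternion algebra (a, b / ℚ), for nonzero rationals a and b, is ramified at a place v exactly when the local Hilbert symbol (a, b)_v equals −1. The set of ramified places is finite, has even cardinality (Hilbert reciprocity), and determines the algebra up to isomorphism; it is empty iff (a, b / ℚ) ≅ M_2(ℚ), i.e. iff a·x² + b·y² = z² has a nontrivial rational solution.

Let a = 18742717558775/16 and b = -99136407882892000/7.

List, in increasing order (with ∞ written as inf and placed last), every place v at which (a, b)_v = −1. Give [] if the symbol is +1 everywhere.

[2, 29]

Mod squares: a ≡ 119, b ≡ -46690. Check v ∈ {∞, 2, 5, 7, 17, 23, 29}.
v=7: a=7^3·(≡6), b=7^-1·(≡2) mod 7; (6|7)=-1, (2|7)=+1; (−1)^{3·-1·3}·(-1)^-1·(+1)^3 = +1.
v=29: a=29^2·(≡18), b=29^3·(≡17) mod 29; (18|29)=-1, (17|29)=-1; (−1)^{2·3·14}·(-1)^3·(-1)^2 = -1.
v=17: a=17^3·(≡7), b=17^4·(≡15) mod 17; (7|17)=-1, (15|17)=+1; (−1)^{3·4·8}·(-1)^4·(+1)^3 = +1.
v=23: a=23^2·(≡12), b=23^3·(≡14) mod 23; (12|23)=+1, (14|23)=-1; (−1)^{2·3·11}·(+1)^3·(-1)^2 = +1.
v=∞: 119 > 0 and -46690 < 0  ⇒  (a,b)_∞ = +1.
v=2: v_2(a)=-4, v_2(b)=5; units ≡ 7, 7 (mod 8); ε·ε+αω+βω = 1·1+-4·0+5·0 ≡ 1  ⇒  (a,b)_2 = -1.
v=5: a=5^2·(≡1), b=5^3·(≡2) mod 5; (1|5)=+1, (2|5)=-1; (−1)^{2·3·2}·(+1)^3·(-1)^2 = +1.
(119, -46690 / ℚ) ramifies at {2, 29}: a division algebra.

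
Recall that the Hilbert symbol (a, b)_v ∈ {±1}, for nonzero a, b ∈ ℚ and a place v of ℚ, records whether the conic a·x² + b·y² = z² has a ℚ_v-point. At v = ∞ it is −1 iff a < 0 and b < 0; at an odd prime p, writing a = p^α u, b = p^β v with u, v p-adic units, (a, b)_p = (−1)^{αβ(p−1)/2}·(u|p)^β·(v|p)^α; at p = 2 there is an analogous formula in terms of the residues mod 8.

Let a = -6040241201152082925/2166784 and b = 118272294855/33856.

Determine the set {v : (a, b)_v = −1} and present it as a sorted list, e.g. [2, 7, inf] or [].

Mod squares: a ≡ -113477, b ≡ 45471855. Check v ∈ {∞, 2, 3, 5, 7, 11, 13, 17, 23, 29, 43}.
v=7: a=7^1·(≡2), b=7^0·(≡2) mod 7; (2|7)=+1, (2|7)=+1; (−1)^{1·0·3}·(+1)^0·(+1)^1 = +1.
v=29: a=29^1·(≡8), b=29^1·(≡22) mod 29; (8|29)=-1, (22|29)=+1; (−1)^{1·1·14}·(-1)^1·(+1)^1 = -1.
v=23: a=23^-2·(≡10), b=23^-2·(≡3) mod 23; (10|23)=-1, (3|23)=+1; (−1)^{-2·-2·11}·(-1)^-2·(+1)^-2 = +1.
v=2: v_2(a)=-12, v_2(b)=-6; units ≡ 3, 7 (mod 8); ε·ε+αω+βω = 1·1+-12·0+-6·1 ≡ 1  ⇒  (a,b)_2 = -1.
v=43: a=43^1·(≡39), b=43^1·(≡32) mod 43; (39|43)=-1, (32|43)=-1; (−1)^{1·1·21}·(-1)^1·(-1)^1 = -1.
v=17: a=17^6·(≡2), b=17^3·(≡1) mod 17; (2|17)=+1, (1|17)=+1; (−1)^{6·3·8}·(+1)^3·(+1)^6 = +1.
v=∞: -113477 < 0 and 45471855 > 0  ⇒  (a,b)_∞ = +1.
v=13: a=13^1·(≡7), b=13^1·(≡4) mod 13; (7|13)=-1, (4|13)=+1; (−1)^{1·1·6}·(-1)^1·(+1)^1 = -1.
v=5: a=5^2·(≡2), b=5^1·(≡1) mod 5; (2|5)=-1, (1|5)=+1; (−1)^{2·1·2}·(-1)^1·(+1)^2 = -1.
v=3: a=3^6·(≡1), b=3^3·(≡1) mod 3; (1|3)=+1, (1|3)=+1; (−1)^{6·3·1}·(+1)^3·(+1)^6 = +1.
v=11: a=11^2·(≡8), b=11^1·(≡4) mod 11; (8|11)=-1, (4|11)=+1; (−1)^{2·1·5}·(-1)^1·(+1)^2 = -1.
(-113477, 45471855 / ℚ) ramifies at {2, 5, 11, 13, 29, 43}: a division algebra.

[2, 5, 11, 13, 29, 43]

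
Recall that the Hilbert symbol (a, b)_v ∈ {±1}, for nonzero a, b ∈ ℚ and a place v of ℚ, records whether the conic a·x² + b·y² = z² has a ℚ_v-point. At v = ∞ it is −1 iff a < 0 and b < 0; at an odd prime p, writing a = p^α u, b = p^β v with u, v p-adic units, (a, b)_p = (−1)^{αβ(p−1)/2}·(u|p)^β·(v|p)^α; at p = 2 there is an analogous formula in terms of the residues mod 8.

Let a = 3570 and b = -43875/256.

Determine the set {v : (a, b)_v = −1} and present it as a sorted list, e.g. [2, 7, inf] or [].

[2, 13]

(a, b) ≡ (3570, -195) mod (ℚ^×)²; places V = {2, 3, 5, 7, 13, 17, ∞}.
(a,b)_13: α=0, u≡8; β=1, v≡2 (mod 13); (8|13)=-1, (2|13)=-1; sign (−1)^0·-1^1·-1^0 = -1.
(a,b)_∞: sgn(3570)=+, sgn(-195)=−, so +1.
(a,b)_5: α=1, u≡4; β=3, v≡4 (mod 5); (4|5)=+1, (4|5)=+1; sign (−1)^0·+1^3·+1^1 = +1.
(a,b)_17: α=1, u≡6; β=0, v≡2 (mod 17); (6|17)=-1, (2|17)=+1; sign (−1)^0·-1^0·+1^1 = +1.
(a,b)_7: α=1, u≡6; β=0, v≡2 (mod 7); (6|7)=-1, (2|7)=+1; sign (−1)^0·-1^0·+1^1 = +1.
(a,b)_2: α=1, β=-8; u≡1, v≡5 (mod 8); ε(u)ε(v)=0·0, αω(v)=1·1, βω(u)=-8·0; sum ≡ 1  ⇒  -1.
(a,b)_3: α=1, u≡2; β=3, v≡1 (mod 3); (2|3)=-1, (1|3)=+1; sign (−1)^1·-1^3·+1^1 = +1.
|Ram(3570, -195)| = 2, even; anisotropic at {2, 13}.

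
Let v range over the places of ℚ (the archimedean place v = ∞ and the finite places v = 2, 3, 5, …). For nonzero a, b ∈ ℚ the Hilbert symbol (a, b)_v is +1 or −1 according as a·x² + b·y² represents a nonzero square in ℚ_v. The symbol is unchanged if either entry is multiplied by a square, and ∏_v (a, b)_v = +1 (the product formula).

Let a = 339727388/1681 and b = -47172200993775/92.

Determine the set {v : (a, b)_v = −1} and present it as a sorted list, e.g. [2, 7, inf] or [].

(a, b) ≡ (1733303, -15321657) mod (ℚ^×)²; places V = {2, 3, 5, 7, 11, 13, 17, 19, 23, 29, 31, 41, ∞}.
(a,b)_11: α=1, u≡9; β=2, v≡9 (mod 11); (9|11)=+1, (9|11)=+1; sign (−1)^0·+1^2·+1^1 = +1.
(a,b)_13: α=1, u≡4; β=1, v≡9 (mod 13); (4|13)=+1, (9|13)=+1; sign (−1)^0·+1^1·+1^1 = +1.
(a,b)_5: α=0, u≡3; β=2, v≡2 (mod 5); (3|5)=-1, (2|5)=-1; sign (−1)^0·-1^2·-1^0 = +1.
(a,b)_41: α=-2, u≡35; β=0, v≡8 (mod 41); (35|41)=-1, (8|41)=+1; sign (−1)^0·-1^0·+1^-2 = +1.
(a,b)_17: α=1, u≡6; β=2, v≡9 (mod 17); (6|17)=-1, (9|17)=+1; sign (−1)^0·-1^2·+1^1 = +1.
(a,b)_3: α=0, u≡2; β=5, v≡2 (mod 3); (2|3)=-1, (2|3)=-1; sign (−1)^0·-1^5·-1^0 = -1.
(a,b)_2: α=2, β=-2; u≡7, v≡7 (mod 8); ε(u)ε(v)=1·1, αω(v)=2·0, βω(u)=-2·0; sum ≡ 1  ⇒  -1.
(a,b)_23: α=1, u≡9; β=-1, v≡12 (mod 23); (9|23)=+1, (12|23)=+1; sign (−1)^1·+1^-1·+1^1 = -1.
(a,b)_7: α=2, u≡6; β=0, v≡3 (mod 7); (6|7)=-1, (3|7)=-1; sign (−1)^0·-1^0·-1^2 = +1.
(a,b)_19: α=0, u≡6; β=1, v≡8 (mod 19); (6|19)=+1, (8|19)=-1; sign (−1)^0·+1^1·-1^0 = +1.
(a,b)_31: α=1, u≡2; β=1, v≡29 (mod 31); (2|31)=+1, (29|31)=-1; sign (−1)^1·+1^1·-1^1 = +1.
(a,b)_29: α=0, u≡14; β=1, v≡14 (mod 29); (14|29)=-1, (14|29)=-1; sign (−1)^0·-1^1·-1^0 = -1.
(a,b)_∞: sgn(1733303)=+, sgn(-15321657)=−, so +1.
Ram(1733303, -15321657) = {2, 3, 23, 29}; no ℚ_2-point on the conic.

[2, 3, 23, 29]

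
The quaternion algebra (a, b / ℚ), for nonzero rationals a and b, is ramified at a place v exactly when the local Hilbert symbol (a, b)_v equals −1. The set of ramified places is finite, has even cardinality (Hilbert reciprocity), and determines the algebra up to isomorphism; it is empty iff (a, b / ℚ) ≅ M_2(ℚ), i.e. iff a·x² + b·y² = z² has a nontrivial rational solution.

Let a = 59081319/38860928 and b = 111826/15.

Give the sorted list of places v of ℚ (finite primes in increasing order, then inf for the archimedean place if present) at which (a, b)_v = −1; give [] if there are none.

Mod squares: a ≡ 1518, b ≡ 1677390. Check v ∈ {∞, 2, 3, 5, 11, 13, 17, 19, 23, 29, 31}.
v=19: a=19^-2·(≡6), b=19^0·(≡2) mod 19; (6|19)=+1, (2|19)=-1; (−1)^{-2·0·9}·(+1)^0·(-1)^-2 = +1.
v=31: a=31^2·(≡13), b=31^0·(≡13) mod 31; (13|31)=-1, (13|31)=-1; (−1)^{2·0·15}·(-1)^0·(-1)^2 = +1.
v=2: v_2(a)=-7, v_2(b)=1; units ≡ 7, 7 (mod 8); ε·ε+αω+βω = 1·1+-7·0+1·0 ≡ 1  ⇒  (a,b)_2 = -1.
v=29: a=29^-2·(≡26), b=29^0·(≡4) mod 29; (26|29)=-1, (4|29)=+1; (−1)^{-2·0·14}·(-1)^0·(+1)^-2 = +1.
v=∞: 1518 > 0 and 1677390 > 0  ⇒  (a,b)_∞ = +1.
v=5: a=5^0·(≡3), b=5^-1·(≡2) mod 5; (3|5)=-1, (2|5)=-1; (−1)^{0·-1·2}·(-1)^-1·(-1)^0 = -1.
v=3: a=3^5·(≡2), b=3^-1·(≡2) mod 3; (2|3)=-1, (2|3)=-1; (−1)^{5·-1·1}·(-1)^-1·(-1)^5 = -1.
v=17: a=17^0·(≡5), b=17^1·(≡9) mod 17; (5|17)=-1, (9|17)=+1; (−1)^{0·1·8}·(-1)^1·(+1)^0 = -1.
v=23: a=23^1·(≡14), b=23^1·(≡19) mod 23; (14|23)=-1, (19|23)=-1; (−1)^{1·1·11}·(-1)^1·(-1)^1 = -1.
v=13: a=13^0·(≡12), b=13^1·(≡11) mod 13; (12|13)=+1, (11|13)=-1; (−1)^{0·1·6}·(+1)^1·(-1)^0 = +1.
v=11: a=11^1·(≡10), b=11^1·(≡6) mod 11; (10|11)=-1, (6|11)=-1; (−1)^{1·1·5}·(-1)^1·(-1)^1 = -1.
(1518, 1677390 / ℚ) ramifies at {2, 3, 5, 11, 17, 23}: a division algebra.

[2, 3, 5, 11, 17, 23]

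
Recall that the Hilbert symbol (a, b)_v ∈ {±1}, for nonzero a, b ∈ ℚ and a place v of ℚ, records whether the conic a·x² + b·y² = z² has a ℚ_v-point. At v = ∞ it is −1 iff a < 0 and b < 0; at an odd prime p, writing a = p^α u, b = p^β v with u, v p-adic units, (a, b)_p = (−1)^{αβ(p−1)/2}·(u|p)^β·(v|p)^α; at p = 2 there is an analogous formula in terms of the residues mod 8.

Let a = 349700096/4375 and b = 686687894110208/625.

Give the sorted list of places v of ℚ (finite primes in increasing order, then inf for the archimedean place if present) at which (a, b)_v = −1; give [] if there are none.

[]

Mod squares: a ≡ 9338, b ≡ 23. Check v ∈ {∞, 2, 5, 7, 23, 29}.
v=23: a=23^1·(≡22), b=23^3·(≡6) mod 23; (22|23)=-1, (6|23)=+1; (−1)^{1·3·11}·(-1)^3·(+1)^1 = +1.
v=∞: 9338 > 0 and 23 > 0  ⇒  (a,b)_∞ = +1.
v=5: a=5^-4·(≡3), b=5^-4·(≡3) mod 5; (3|5)=-1, (3|5)=-1; (−1)^{-4·-4·2}·(-1)^-4·(-1)^-4 = +1.
v=29: a=29^1·(≡10), b=29^2·(≡22) mod 29; (10|29)=-1, (22|29)=+1; (−1)^{1·2·14}·(-1)^2·(+1)^1 = +1.
v=2: v_2(a)=19, v_2(b)=26; units ≡ 5, 7 (mod 8); ε·ε+αω+βω = 0·1+19·0+26·1 ≡ 0  ⇒  (a,b)_2 = +1.
v=7: a=7^-1·(≡2), b=7^0·(≡2) mod 7; (2|7)=+1, (2|7)=+1; (−1)^{-1·0·3}·(+1)^0·(+1)^-1 = +1.
Ram(a, b) = ∅: the form 9338·x² + 23·y² − z² is isotropic over every ℚ_v, so by Hasse–Minkowski it is isotropic over ℚ.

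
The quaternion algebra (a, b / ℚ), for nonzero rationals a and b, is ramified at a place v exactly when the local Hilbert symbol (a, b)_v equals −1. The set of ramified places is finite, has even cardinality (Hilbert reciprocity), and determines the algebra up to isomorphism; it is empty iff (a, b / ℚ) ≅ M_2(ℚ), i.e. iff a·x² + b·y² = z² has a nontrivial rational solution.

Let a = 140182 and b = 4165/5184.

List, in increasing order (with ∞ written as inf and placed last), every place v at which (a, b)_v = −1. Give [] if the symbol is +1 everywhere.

(a, b) ≡ (140182, 85) mod (ℚ^×)²; places V = {2, 3, 5, 7, 17, 19, 31, ∞}.
(a,b)_3: α=0, u≡1; β=-4, v≡1 (mod 3); (1|3)=+1, (1|3)=+1; sign (−1)^0·+1^-4·+1^0 = +1.
(a,b)_7: α=1, u≡6; β=2, v≡2 (mod 7); (6|7)=-1, (2|7)=+1; sign (−1)^0·-1^2·+1^1 = +1.
(a,b)_∞: sgn(140182)=+, sgn(85)=+, so +1.
(a,b)_2: α=1, β=-6; u≡3, v≡5 (mod 8); ε(u)ε(v)=1·0, αω(v)=1·1, βω(u)=-6·1; sum ≡ 1  ⇒  -1.
(a,b)_17: α=1, u≡1; β=1, v≡10 (mod 17); (1|17)=+1, (10|17)=-1; sign (−1)^0·+1^1·-1^1 = -1.
(a,b)_19: α=1, u≡6; β=0, v≡5 (mod 19); (6|19)=+1, (5|19)=+1; sign (−1)^0·+1^0·+1^1 = +1.
(a,b)_5: α=0, u≡2; β=1, v≡2 (mod 5); (2|5)=-1, (2|5)=-1; sign (−1)^0·-1^1·-1^0 = -1.
(a,b)_31: α=1, u≡27; β=0, v≡6 (mod 31); (27|31)=-1, (6|31)=-1; sign (−1)^0·-1^0·-1^1 = -1.
Ram(140182, 85) = {2, 5, 17, 31}; no ℚ_2-point on the conic.

[2, 5, 17, 31]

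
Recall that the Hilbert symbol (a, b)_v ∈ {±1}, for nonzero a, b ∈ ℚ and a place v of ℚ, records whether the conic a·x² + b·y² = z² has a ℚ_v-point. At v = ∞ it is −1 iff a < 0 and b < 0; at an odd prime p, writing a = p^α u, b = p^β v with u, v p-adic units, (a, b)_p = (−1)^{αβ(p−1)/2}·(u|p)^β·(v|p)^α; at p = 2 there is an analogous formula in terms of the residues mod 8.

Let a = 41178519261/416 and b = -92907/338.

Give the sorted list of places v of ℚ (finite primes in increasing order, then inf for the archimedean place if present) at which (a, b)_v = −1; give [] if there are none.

[2, 13, 31, 37]

Mod squares: a ≡ 8866, b ≡ -2294. Check v ∈ {∞, 2, 3, 11, 13, 31, 37}.
v=2: v_2(a)=-5, v_2(b)=-1; units ≡ 1, 5 (mod 8); ε·ε+αω+βω = 0·0+-5·1+-1·0 ≡ 1  ⇒  (a,b)_2 = -1.
v=13: a=13^-1·(≡8), b=13^-2·(≡2) mod 13; (8|13)=-1, (2|13)=-1; (−1)^{-1·-2·6}·(-1)^-2·(-1)^-1 = -1.
v=3: a=3^6·(≡1), b=3^4·(≡1) mod 3; (1|3)=+1, (1|3)=+1; (−1)^{6·4·1}·(+1)^4·(+1)^6 = +1.
v=31: a=31^1·(≡2), b=31^1·(≡7) mod 31; (2|31)=+1, (7|31)=+1; (−1)^{1·1·15}·(+1)^1·(+1)^1 = -1.
v=37: a=37^2·(≡5), b=37^1·(≡1) mod 37; (5|37)=-1, (1|37)=+1; (−1)^{2·1·18}·(-1)^1·(+1)^2 = -1.
v=11: a=11^3·(≡4), b=11^0·(≡4) mod 11; (4|11)=+1, (4|11)=+1; (−1)^{3·0·5}·(+1)^0·(+1)^3 = +1.
v=∞: 8866 > 0 and -2294 < 0  ⇒  (a,b)_∞ = +1.
(8866, -2294 / ℚ) ramifies at {2, 13, 31, 37}: a division algebra.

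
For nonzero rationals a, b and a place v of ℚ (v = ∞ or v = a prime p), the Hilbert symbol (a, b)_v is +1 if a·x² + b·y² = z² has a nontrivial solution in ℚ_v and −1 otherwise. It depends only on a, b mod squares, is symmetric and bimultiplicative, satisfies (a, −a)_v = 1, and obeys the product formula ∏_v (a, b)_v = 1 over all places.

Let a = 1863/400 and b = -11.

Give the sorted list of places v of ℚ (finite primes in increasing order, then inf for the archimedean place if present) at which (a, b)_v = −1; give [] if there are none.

[]

(a, b) ≡ (23, -11) mod (ℚ^×)²; places V = {2, 3, 5, 11, 23, ∞}.
(a,b)_2: α=-4, β=0; u≡7, v≡5 (mod 8); ε(u)ε(v)=1·0, αω(v)=-4·1, βω(u)=0·0; sum ≡ 0  ⇒  +1.
(a,b)_11: α=0, u≡1; β=1, v≡10 (mod 11); (1|11)=+1, (10|11)=-1; sign (−1)^0·+1^1·-1^0 = +1.
(a,b)_5: α=-2, u≡3; β=0, v≡4 (mod 5); (3|5)=-1, (4|5)=+1; sign (−1)^0·-1^0·+1^-2 = +1.
(a,b)_23: α=1, u≡9; β=0, v≡12 (mod 23); (9|23)=+1, (12|23)=+1; sign (−1)^0·+1^0·+1^1 = +1.
(a,b)_∞: sgn(23)=+, sgn(-11)=−, so +1.
(a,b)_3: α=4, u≡2; β=0, v≡1 (mod 3); (2|3)=-1, (1|3)=+1; sign (−1)^0·-1^0·+1^4 = +1.
Every local symbol is +1, so the conic 23·x² + -11·y² = z² has ℚ_v-points for all v and hence a ℚ-point; (a, b / ℚ) ≅ M_2(ℚ).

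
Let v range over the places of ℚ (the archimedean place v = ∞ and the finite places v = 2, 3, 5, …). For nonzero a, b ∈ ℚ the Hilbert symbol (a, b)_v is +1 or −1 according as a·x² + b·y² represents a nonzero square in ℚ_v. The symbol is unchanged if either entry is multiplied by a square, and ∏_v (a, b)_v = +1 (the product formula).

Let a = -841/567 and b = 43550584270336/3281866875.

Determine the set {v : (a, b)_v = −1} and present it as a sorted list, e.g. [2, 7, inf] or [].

(a, b) ≡ (-7, 858) mod (ℚ^×)²; places V = {2, 3, 5, 7, 11, 13, 29, ∞}.
(a,b)_2: α=0, β=9; u≡1, v≡5 (mod 8); ε(u)ε(v)=0·0, αω(v)=0·1, βω(u)=9·0; sum ≡ 0  ⇒  +1.
(a,b)_7: α=-1, u≡5; β=-4, v≡4 (mod 7); (5|7)=-1, (4|7)=+1; sign (−1)^0·-1^-4·+1^-1 = +1.
(a,b)_29: α=2, u≡9; β=6, v≡17 (mod 29); (9|29)=+1, (17|29)=-1; sign (−1)^0·+1^6·-1^2 = +1.
(a,b)_5: α=0, u≡2; β=-4, v≡3 (mod 5); (2|5)=-1, (3|5)=-1; sign (−1)^0·-1^-4·-1^0 = +1.
(a,b)_3: α=-4, u≡2; β=-7, v≡1 (mod 3); (2|3)=-1, (1|3)=+1; sign (−1)^0·-1^-7·+1^-4 = -1.
(a,b)_∞: sgn(-7)=−, sgn(858)=+, so +1.
(a,b)_13: α=0, u≡7; β=1, v≡3 (mod 13); (7|13)=-1, (3|13)=+1; sign (−1)^0·-1^1·+1^0 = -1.
(a,b)_11: α=0, u≡1; β=1, v≡4 (mod 11); (1|11)=+1, (4|11)=+1; sign (−1)^0·+1^1·+1^0 = +1.
Ram(-7, 858) = {3, 13}; no ℚ_3-point on the conic.

[3, 13]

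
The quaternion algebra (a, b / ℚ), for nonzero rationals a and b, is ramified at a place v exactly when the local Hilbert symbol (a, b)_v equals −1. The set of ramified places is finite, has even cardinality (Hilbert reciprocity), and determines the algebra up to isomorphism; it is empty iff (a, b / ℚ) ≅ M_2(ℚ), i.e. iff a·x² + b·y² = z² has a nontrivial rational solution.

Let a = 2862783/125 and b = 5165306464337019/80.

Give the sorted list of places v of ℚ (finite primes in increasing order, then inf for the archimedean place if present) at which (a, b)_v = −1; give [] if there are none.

[2, 3, 5, 13]

(a, b) ≡ (19635, 255255) mod (ℚ^×)²; places V = {2, 3, 5, 7, 11, 13, 17, ∞}.
(a,b)_7: α=1, u≡6; β=3, v≡4 (mod 7); (6|7)=-1, (4|7)=+1; sign (−1)^1·-1^3·+1^1 = +1.
(a,b)_17: α=1, u≡8; β=3, v≡16 (mod 17); (8|17)=+1, (16|17)=+1; sign (−1)^0·+1^3·+1^1 = +1.
(a,b)_5: α=-3, u≡3; β=-1, v≡4 (mod 5); (3|5)=-1, (4|5)=+1; sign (−1)^0·-1^-1·+1^-3 = -1.
(a,b)_13: α=0, u≡5; β=1, v≡11 (mod 13); (5|13)=-1, (11|13)=-1; sign (−1)^0·-1^1·-1^0 = -1.
(a,b)_2: α=0, β=-4; u≡3, v≡7 (mod 8); ε(u)ε(v)=1·1, αω(v)=0·0, βω(u)=-4·1; sum ≡ 1  ⇒  -1.
(a,b)_∞: sgn(19635)=+, sgn(255255)=+, so +1.
(a,b)_3: α=7, u≡2; β=11, v≡2 (mod 3); (2|3)=-1, (2|3)=-1; sign (−1)^1·-1^11·-1^7 = -1.
(a,b)_11: α=1, u≡1; β=3, v≡6 (mod 11); (1|11)=+1, (6|11)=-1; sign (−1)^1·+1^3·-1^1 = +1.
(19635, 255255 / ℚ) ramifies at {2, 3, 5, 13}: a division algebra.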